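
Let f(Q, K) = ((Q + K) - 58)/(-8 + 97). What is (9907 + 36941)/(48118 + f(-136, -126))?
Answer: 694912/713697 ≈ 0.97368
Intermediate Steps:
f(Q, K) = -58/89 + K/89 + Q/89 (f(Q, K) = ((K + Q) - 58)/89 = (-58 + K + Q)*(1/89) = -58/89 + K/89 + Q/89)
(9907 + 36941)/(48118 + f(-136, -126)) = (9907 + 36941)/(48118 + (-58/89 + (1/89)*(-126) + (1/89)*(-136))) = 46848/(48118 + (-58/89 - 126/89 - 136/89)) = 46848/(48118 - 320/89) = 46848/(4282182/89) = 46848*(89/4282182) = 694912/713697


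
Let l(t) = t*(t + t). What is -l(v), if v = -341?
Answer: -232562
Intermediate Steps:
l(t) = 2*t**2 (l(t) = t*(2*t) = 2*t**2)
-l(v) = -2*(-341)**2 = -2*116281 = -1*232562 = -232562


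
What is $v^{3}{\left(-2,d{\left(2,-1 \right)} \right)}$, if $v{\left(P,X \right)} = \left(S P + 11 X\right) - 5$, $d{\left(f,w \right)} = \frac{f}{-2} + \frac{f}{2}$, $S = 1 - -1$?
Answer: $-729$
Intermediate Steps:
$S = 2$ ($S = 1 + 1 = 2$)
$d{\left(f,w \right)} = 0$ ($d{\left(f,w \right)} = f \left(- \frac{1}{2}\right) + f \frac{1}{2} = - \frac{f}{2} + \frac{f}{2} = 0$)
$v{\left(P,X \right)} = -5 + 2 P + 11 X$ ($v{\left(P,X \right)} = \left(2 P + 11 X\right) - 5 = -5 + 2 P + 11 X$)
$v^{3}{\left(-2,d{\left(2,-1 \right)} \right)} = \left(-5 + 2 \left(-2\right) + 11 \cdot 0\right)^{3} = \left(-5 - 4 + 0\right)^{3} = \left(-9\right)^{3} = -729$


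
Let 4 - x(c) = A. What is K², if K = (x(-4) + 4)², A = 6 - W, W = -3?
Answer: 1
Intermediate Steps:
A = 9 (A = 6 - 1*(-3) = 6 + 3 = 9)
x(c) = -5 (x(c) = 4 - 1*9 = 4 - 9 = -5)
K = 1 (K = (-5 + 4)² = (-1)² = 1)
K² = 1² = 1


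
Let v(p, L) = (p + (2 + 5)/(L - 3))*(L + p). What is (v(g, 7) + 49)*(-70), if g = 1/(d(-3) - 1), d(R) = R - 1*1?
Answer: -20839/5 ≈ -4167.8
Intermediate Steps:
d(R) = -1 + R (d(R) = R - 1 = -1 + R)
g = -⅕ (g = 1/((-1 - 3) - 1) = 1/(-4 - 1) = 1/(-5) = -⅕ ≈ -0.20000)
v(p, L) = (L + p)*(p + 7/(-3 + L)) (v(p, L) = (p + 7/(-3 + L))*(L + p) = (L + p)*(p + 7/(-3 + L)))
(v(g, 7) + 49)*(-70) = ((-3*(-⅕)² + 7*7 + 7*(-⅕) + 7*(-⅕)² - ⅕*7² - 3*7*(-⅕))/(-3 + 7) + 49)*(-70) = ((-3*1/25 + 49 - 7/5 + 7*(1/25) - ⅕*49 + 21/5)/4 + 49)*(-70) = ((-3/25 + 49 - 7/5 + 7/25 - 49/5 + 21/5)/4 + 49)*(-70) = ((¼)*(1054/25) + 49)*(-70) = (527/50 + 49)*(-70) = (2977/50)*(-70) = -20839/5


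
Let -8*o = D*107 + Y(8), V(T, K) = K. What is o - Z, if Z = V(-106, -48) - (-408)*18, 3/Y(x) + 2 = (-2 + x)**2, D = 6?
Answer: -2006343/272 ≈ -7376.3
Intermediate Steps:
Y(x) = 3/(-2 + (-2 + x)**2)
o = -21831/272 (o = -(6*107 + 3/(-2 + (-2 + 8)**2))/8 = -(642 + 3/(-2 + 6**2))/8 = -(642 + 3/(-2 + 36))/8 = -(642 + 3/34)/8 = -1/8*21831/34 = -21831/272 ≈ -80.261)
Z = 7296 (Z = -48 - (-408)*18 = -48 - 1*(-7344) = -48 + 7344 = 7296)
o - Z = -21831/272 - 1*7296 = -21831/272 - 7296 = -2006343/272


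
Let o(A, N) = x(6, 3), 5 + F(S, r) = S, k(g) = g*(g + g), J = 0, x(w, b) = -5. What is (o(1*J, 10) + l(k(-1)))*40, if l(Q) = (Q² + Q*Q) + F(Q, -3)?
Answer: 0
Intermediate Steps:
k(g) = 2*g² (k(g) = g*(2*g) = 2*g²)
F(S, r) = -5 + S
o(A, N) = -5
l(Q) = -5 + Q + 2*Q² (l(Q) = (Q² + Q*Q) + (-5 + Q) = (Q² + Q²) + (-5 + Q) = 2*Q² + (-5 + Q) = -5 + Q + 2*Q²)
(o(1*J, 10) + l(k(-1)))*40 = (-5 + (-5 + 2*(-1)² + 2*(2*(-1)²)²))*40 = (-5 + (-5 + 2*1 + 2*(2*1)²))*40 = (-5 + (-5 + 2 + 2*2²))*40 = (-5 + (-5 + 2 + 2*4))*40 = (-5 + (-5 + 2 + 8))*40 = (-5 + 5)*40 = 0*40 = 0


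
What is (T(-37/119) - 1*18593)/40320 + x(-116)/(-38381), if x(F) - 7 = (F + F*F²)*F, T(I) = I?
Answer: -31032456019573/6576968160 ≈ -4718.4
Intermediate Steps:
x(F) = 7 + F*(F + F³) (x(F) = 7 + (F + F*F²)*F = 7 + (F + F³)*F = 7 + F*(F + F³))
(T(-37/119) - 1*18593)/40320 + x(-116)/(-38381) = (-37/119 - 1*18593)/40320 + (7 + (-116)² + (-116)⁴)/(-38381) = (-37*1/119 - 18593)*(1/40320) + (7 + 13456 + 181063936)*(-1/38381) = (-37/119 - 18593)*(1/40320) + 181077399*(-1/38381) = -2212604/119*1/40320 - 181077399/38381 = -553151/1199520 - 181077399/38381 = -31032456019573/6576968160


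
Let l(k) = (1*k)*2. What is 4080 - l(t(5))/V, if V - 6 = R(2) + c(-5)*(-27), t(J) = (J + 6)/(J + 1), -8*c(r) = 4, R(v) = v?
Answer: 526298/129 ≈ 4079.8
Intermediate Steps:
c(r) = -½ (c(r) = -⅛*4 = -½)
t(J) = (6 + J)/(1 + J)
l(k) = 2*k (l(k) = k*2 = 2*k)
V = 43/2 (V = 6 + (2 - ½*(-27)) = 6 + (2 + 27/2) = 6 + 31/2 = 43/2 ≈ 21.500)
4080 - l(t(5))/V = 4080 - 2*((6 + 5)/(1 + 5))/43/2 = 4080 - 2*(11/6)*2/43 = 4080 - 11*2/(3*43) = 4080 - 1*22/129 = 4080 - 22/129 = 526298/129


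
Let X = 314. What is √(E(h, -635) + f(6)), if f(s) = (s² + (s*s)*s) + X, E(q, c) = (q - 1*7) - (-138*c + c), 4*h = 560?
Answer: 2*I*√21574 ≈ 293.76*I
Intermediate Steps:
h = 140 (h = (¼)*560 = 140)
E(q, c) = -7 + q + 137*c (E(q, c) = (q - 7) - (-137)*c = (-7 + q) + 137*c = -7 + q + 137*c)
f(s) = 314 + s² + s³ (f(s) = (s² + (s*s)*s) + 314 = (s² + s²*s) + 314 = (s² + s³) + 314 = 314 + s² + s³)
√(E(h, -635) + f(6)) = √((-7 + 140 + 137*(-635)) + (314 + 6² + 6³)) = √((-7 + 140 - 86995) + (314 + 36 + 216)) = √(-86862 + 566) = √(-86296) = 2*I*√21574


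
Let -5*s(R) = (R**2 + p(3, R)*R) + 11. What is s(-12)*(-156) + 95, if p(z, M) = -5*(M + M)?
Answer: -39997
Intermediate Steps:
p(z, M) = -10*M
s(R) = -11/5 + 9*R**2/5 (s(R) = -((R**2 + (-10*R)*R) + 11)/5 = -((R**2 - 10*R**2) + 11)/5 = -(-9*R**2 + 11)/5 = -(11 - 9*R**2)/5 = -11/5 + 9*R**2/5)
s(-12)*(-156) + 95 = (-11/5 + (9/5)*(-12)**2)*(-156) + 95 = (-11/5 + (9/5)*144)*(-156) + 95 = (-11/5 + 1296/5)*(-156) + 95 = 257*(-156) + 95 = -40092 + 95 = -39997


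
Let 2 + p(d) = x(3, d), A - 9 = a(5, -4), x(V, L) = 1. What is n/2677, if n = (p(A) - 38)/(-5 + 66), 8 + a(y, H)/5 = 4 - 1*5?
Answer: -39/163297 ≈ -0.00023883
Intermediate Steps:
a(y, H) = -45 (a(y, H) = -40 + 5*(4 - 1*5) = -40 + 5*(4 - 5) = -40 + 5*(-1) = -40 - 5 = -45)
A = -36 (A = 9 - 45 = -36)
p(d) = -1 (p(d) = -2 + 1 = -1)
n = -39/61 (n = (-1 - 38)/(-5 + 66) = -39/61 ≈ -0.63934)
n/2677 = -39/61/2677 = -39/61*1/2677 = -39/163297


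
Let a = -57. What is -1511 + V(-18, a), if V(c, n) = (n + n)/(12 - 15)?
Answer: -1473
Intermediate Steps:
V(c, n) = -2*n/3 (V(c, n) = (2*n)/(-3) = (2*n)*(-1/3) = -2*n/3)
-1511 + V(-18, a) = -1511 - 2/3*(-57) = -1511 + 38 = -1473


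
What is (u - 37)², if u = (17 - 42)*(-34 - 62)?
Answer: 5583769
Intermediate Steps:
u = 2400 (u = -25*(-96) = 2400)
(u - 37)² = (2400 - 37)² = 2363² = 5583769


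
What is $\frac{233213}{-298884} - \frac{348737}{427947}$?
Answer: $- \frac{22670523691}{14211834572} \approx -1.5952$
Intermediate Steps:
$\frac{233213}{-298884} - \frac{348737}{427947} = 233213 \left(- \frac{1}{298884}\right) - \frac{348737}{427947} = - \frac{233213}{298884} - \frac{348737}{427947} = - \frac{22670523691}{14211834572}$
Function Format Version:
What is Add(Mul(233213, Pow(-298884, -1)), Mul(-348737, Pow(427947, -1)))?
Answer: Rational(-22670523691, 14211834572) ≈ -1.5952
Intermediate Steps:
Add(Mul(233213, Pow(-298884, -1)), Mul(-348737, Pow(427947, -1))) = Add(Mul(233213, Rational(-1, 298884)), Mul(-348737, Rational(1, 427947))) = Add(Rational(-233213, 298884), Rational(-348737, 427947)) = Rational(-22670523691, 14211834572)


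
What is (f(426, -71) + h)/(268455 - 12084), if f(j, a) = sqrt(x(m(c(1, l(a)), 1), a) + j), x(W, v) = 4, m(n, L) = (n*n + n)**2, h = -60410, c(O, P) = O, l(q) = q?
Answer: -60410/256371 + sqrt(430)/256371 ≈ -0.23555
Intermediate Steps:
m(n, L) = (n + n**2)**2 (m(n, L) = (n**2 + n)**2 = (n + n**2)**2)
f(j, a) = sqrt(4 + j)
(f(426, -71) + h)/(268455 - 12084) = (sqrt(4 + 426) - 60410)/(268455 - 12084) = (sqrt(430) - 60410)/256371 = (-60410 + sqrt(430))*(1/256371) = -60410/256371 + sqrt(430)/256371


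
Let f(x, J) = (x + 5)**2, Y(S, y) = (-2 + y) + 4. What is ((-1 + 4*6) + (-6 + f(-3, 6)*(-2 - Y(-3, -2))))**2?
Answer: 81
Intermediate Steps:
Y(S, y) = 2 + y
f(x, J) = (5 + x)**2
((-1 + 4*6) + (-6 + f(-3, 6)*(-2 - Y(-3, -2))))**2 = ((-1 + 4*6) + (-6 + (5 - 3)**2*(-2 - (2 - 2))))**2 = ((-1 + 24) + (-6 + 2**2*(-2 - 1*0)))**2 = (23 + (-6 + 4*(-2 + 0)))**2 = (23 + (-6 + 4*(-2)))**2 = (23 + (-6 - 8))**2 = (23 - 14)**2 = 9**2 = 81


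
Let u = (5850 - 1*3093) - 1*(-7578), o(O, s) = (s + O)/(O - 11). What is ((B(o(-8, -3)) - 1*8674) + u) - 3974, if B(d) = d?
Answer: -43936/19 ≈ -2312.4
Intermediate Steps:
o(O, s) = (O + s)/(-11 + O)
u = 10335 (u = (5850 - 3093) + 7578 = 2757 + 7578 = 10335)
((B(o(-8, -3)) - 1*8674) + u) - 3974 = (((-8 - 3)/(-11 - 8) - 1*8674) + 10335) - 3974 = ((-11/(-19) - 8674) + 10335) - 3974 = ((-1/19*(-11) - 8674) + 10335) - 3974 = ((11/19 - 8674) + 10335) - 3974 = (-164795/19 + 10335) - 3974 = 31570/19 - 3974 = -43936/19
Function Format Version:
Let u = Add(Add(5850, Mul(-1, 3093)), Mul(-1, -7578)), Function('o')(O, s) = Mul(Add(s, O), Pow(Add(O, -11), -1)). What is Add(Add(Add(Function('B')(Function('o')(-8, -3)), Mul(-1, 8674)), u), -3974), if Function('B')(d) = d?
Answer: Rational(-43936, 19) ≈ -2312.4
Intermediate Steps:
Function('o')(O, s) = Mul(Pow(Add(-11, O), -1), Add(O, s)) (Function('o')(O, s) = Mul(Add(O, s), Pow(Add(-11, O), -1)) = Mul(Pow(Add(-11, O), -1), Add(O, s)))
u = 10335 (u = Add(Add(5850, -3093), 7578) = Add(2757, 7578) = 10335)
Add(Add(Add(Function('B')(Function('o')(-8, -3)), Mul(-1, 8674)), u), -3974) = Add(Add(Add(Mul(Pow(Add(-11, -8), -1), Add(-8, -3)), Mul(-1, 8674)), 10335), -3974) = Add(Add(Add(Mul(Pow(-19, -1), -11), -8674), 10335), -3974) = Add(Add(Add(Mul(Rational(-1, 19), -11), -8674), 10335), -3974) = Add(Add(Add(Rational(11, 19), -8674), 10335), -3974) = Add(Add(Rational(-164795, 19), 10335), -3974) = Add(Rational(31570, 19), -3974) = Rational(-43936, 19)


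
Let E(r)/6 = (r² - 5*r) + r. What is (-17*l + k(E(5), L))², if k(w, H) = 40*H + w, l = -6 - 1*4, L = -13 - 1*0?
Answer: 102400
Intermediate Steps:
L = -13 (L = -13 + 0 = -13)
l = -10 (l = -6 - 4 = -10)
E(r) = -24*r + 6*r² (E(r) = 6*((r² - 5*r) + r) = 6*(r² - 4*r) = -24*r + 6*r²)
k(w, H) = w + 40*H
(-17*l + k(E(5), L))² = (-17*(-10) + (6*5*(-4 + 5) + 40*(-13)))² = (170 + (6*5*1 - 520))² = (170 + (30 - 520))² = (170 - 490)² = (-320)² = 102400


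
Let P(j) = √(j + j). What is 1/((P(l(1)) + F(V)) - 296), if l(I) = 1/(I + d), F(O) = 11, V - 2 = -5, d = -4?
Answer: -855/243677 - I*√6/243677 ≈ -0.0035087 - 1.0052e-5*I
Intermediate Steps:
V = -3 (V = 2 - 5 = -3)
l(I) = 1/(-4 + I) (l(I) = 1/(I - 4) = 1/(-4 + I))
P(j) = √2*√j (P(j) = √(2*j) = √2*√j)
1/((P(l(1)) + F(V)) - 296) = 1/((√2*√(1/(-4 + 1)) + 11) - 296) = 1/((√2*√(1/(-3)) + 11) - 296) = 1/((√2*√(-⅓) + 11) - 296) = 1/((√2*(I*√3/3) + 11) - 296) = 1/((I*√6/3 + 11) - 296) = 1/((11 + I*√6/3) - 296) = 1/(-285 + I*√6/3)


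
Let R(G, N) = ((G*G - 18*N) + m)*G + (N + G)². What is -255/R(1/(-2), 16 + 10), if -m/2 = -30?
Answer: -2040/6833 ≈ -0.29855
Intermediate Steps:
m = 60 (m = -2*(-30) = 60)
R(G, N) = (G + N)² + G*(60 + G² - 18*N) (R(G, N) = ((G*G - 18*N) + 60)*G + (N + G)² = ((G² - 18*N) + 60)*G + (G + N)² = (60 + G² - 18*N)*G + (G + N)² = G*(60 + G² - 18*N) + (G + N)² = (G + N)² + G*(60 + G² - 18*N))
-255/R(1/(-2), 16 + 10) = -255/((1/(-2))³ + (1/(-2) + (16 + 10))² + 60/(-2) - 18*(16 + 10)/(-2)) = -255/((-½)³ + (-½ + 26)² + 60*(-½) - 18*(-½)*26) = -255/(-⅛ + (51/2)² - 30 + 234) = -255/(-⅛ + 2601/4 - 30 + 234) = -255/6833/8 = -255*8/6833 = -2040/6833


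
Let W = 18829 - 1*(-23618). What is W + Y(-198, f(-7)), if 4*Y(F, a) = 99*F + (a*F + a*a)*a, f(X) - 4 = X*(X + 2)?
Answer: -91653/4 ≈ -22913.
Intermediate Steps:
W = 42447 (W = 18829 + 23618 = 42447)
f(X) = 4 + X*(2 + X) (f(X) = 4 + X*(X + 2) = 4 + X*(2 + X))
Y(F, a) = 99*F/4 + a*(a² + F*a)/4 (Y(F, a) = (99*F + (a*F + a*a)*a)/4 = (99*F + (F*a + a²)*a)/4 = (99*F + (a² + F*a)*a)/4 = (99*F + a*(a² + F*a))/4 = 99*F/4 + a*(a² + F*a)/4)
W + Y(-198, f(-7)) = 42447 + ((4 + (-7)² + 2*(-7))³/4 + (99/4)*(-198) + (¼)*(-198)*(4 + (-7)² + 2*(-7))²) = 42447 + ((4 + 49 - 14)³/4 - 9801/2 + (¼)*(-198)*(4 + 49 - 14)²) = 42447 + ((¼)*39³ - 9801/2 + (¼)*(-198)*39²) = 42447 + ((¼)*59319 - 9801/2 + (¼)*(-198)*1521) = 42447 + (59319/4 - 9801/2 - 150579/2) = 42447 - 261441/4 = -91653/4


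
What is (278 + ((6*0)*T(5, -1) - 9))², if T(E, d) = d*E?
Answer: 72361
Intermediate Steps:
T(E, d) = E*d
(278 + ((6*0)*T(5, -1) - 9))² = (278 + ((6*0)*(5*(-1)) - 9))² = (278 + (0*(-5) - 9))² = (278 + (0 - 9))² = (278 - 9)² = 269² = 72361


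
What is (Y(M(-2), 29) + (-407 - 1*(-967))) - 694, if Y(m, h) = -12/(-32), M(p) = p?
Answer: -1069/8 ≈ -133.63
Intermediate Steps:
Y(m, h) = 3/8 (Y(m, h) = -12*(-1/32) = 3/8)
(Y(M(-2), 29) + (-407 - 1*(-967))) - 694 = (3/8 + (-407 - 1*(-967))) - 694 = (3/8 + (-407 + 967)) - 694 = (3/8 + 560) - 694 = 4483/8 - 694 = -1069/8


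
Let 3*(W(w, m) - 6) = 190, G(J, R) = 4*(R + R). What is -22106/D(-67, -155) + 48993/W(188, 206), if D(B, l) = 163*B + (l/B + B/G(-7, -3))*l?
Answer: 2775502521561/3917339504 ≈ 708.52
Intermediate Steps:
G(J, R) = 8*R (G(J, R) = 4*(2*R) = 8*R)
W(w, m) = 208/3 (W(w, m) = 6 + (1/3)*190 = 6 + 190/3 = 208/3)
D(B, l) = 163*B + l*(-B/24 + l/B) (D(B, l) = 163*B + (l/B + B/((8*(-3))))*l = 163*B + (l/B + B/(-24))*l = 163*B + (l/B + B*(-1/24))*l = 163*B + (l/B - B/24)*l = 163*B + (-B/24 + l/B)*l = 163*B + l*(-B/24 + l/B))
-22106/D(-67, -155) + 48993/W(188, 206) = -22106*(-67/((-155)**2 + (1/24)*(-67)**2*(3912 - 1*(-155)))) + 48993/(208/3) = -22106*(-67/(24025 + (1/24)*4489*(3912 + 155))) + 48993*(3/208) = -22106*(-67/(24025 + (1/24)*4489*4067)) + 146979/208 = -22106*(-67/(24025 + 18256763/24)) + 146979/208 = -22106/((-1/67*18833363/24)) + 146979/208 = -22106/(-18833363/1608) + 146979/208 = -22106*(-1608/18833363) + 146979/208 = 35546448/18833363 + 146979/208 = 2775502521561/3917339504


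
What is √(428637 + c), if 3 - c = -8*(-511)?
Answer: 2*√106138 ≈ 651.58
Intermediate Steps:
c = -4085 (c = 3 - (-8)*(-511) = 3 - 1*4088 = 3 - 4088 = -4085)
√(428637 + c) = √(428637 - 4085) = √424552 = 2*√106138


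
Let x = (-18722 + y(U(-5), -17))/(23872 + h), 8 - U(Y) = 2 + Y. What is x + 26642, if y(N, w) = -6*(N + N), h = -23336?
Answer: 7130629/268 ≈ 26607.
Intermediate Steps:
U(Y) = 6 - Y (U(Y) = 8 - (2 + Y) = 8 + (-2 - Y) = 6 - Y)
y(N, w) = -12*N
x = -9427/268 (x = (-18722 - 12*(6 - 1*(-5)))/(23872 - 23336) = (-18722 - 12*(6 + 5))/536 = (-18722 - 12*11)*(1/536) = (-18722 - 132)*(1/536) = -18854*1/536 = -9427/268 ≈ -35.175)
x + 26642 = -9427/268 + 26642 = 7130629/268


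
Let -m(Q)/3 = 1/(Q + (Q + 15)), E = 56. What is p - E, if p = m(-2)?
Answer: -619/11 ≈ -56.273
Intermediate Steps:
m(Q) = -3/(15 + 2*Q) (m(Q) = -3/(Q + (Q + 15)) = -3/(Q + (15 + Q)) = -3/(15 + 2*Q))
p = -3/11 (p = -3/(15 + 2*(-2)) = -3/(15 - 4) = -3/11 ≈ -0.27273)
p - E = -3/11 - 1*56 = -3/11 - 56 = -619/11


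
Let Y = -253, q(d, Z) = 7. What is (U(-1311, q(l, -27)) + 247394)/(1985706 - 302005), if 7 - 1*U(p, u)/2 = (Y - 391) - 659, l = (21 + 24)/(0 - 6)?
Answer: 250014/1683701 ≈ 0.14849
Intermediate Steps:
l = -15/2 (l = 45/(-6) = 45*(-⅙) = -15/2 ≈ -7.5000)
U(p, u) = 2620 (U(p, u) = 14 - 2*((-253 - 391) - 659) = 14 - 2*(-644 - 659) = 14 - 2*(-1303) = 14 + 2606 = 2620)
(U(-1311, q(l, -27)) + 247394)/(1985706 - 302005) = (2620 + 247394)/(1985706 - 302005) = 250014/1683701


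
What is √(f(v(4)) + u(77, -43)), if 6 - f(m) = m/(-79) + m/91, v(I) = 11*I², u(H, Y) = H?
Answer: √4304766011/7189 ≈ 9.1265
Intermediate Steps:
f(m) = 6 + 12*m/7189 (f(m) = 6 - (m/(-79) + m/91) = 6 - (m*(-1/79) + m*(1/91)) = 6 - (-m/79 + m/91) = 6 - (-12)*m/7189 = 6 + 12*m/7189)
√(f(v(4)) + u(77, -43)) = √((6 + 12*(11*4²)/7189) + 77) = √((6 + 12*(11*16)/7189) + 77) = √((6 + (12/7189)*176) + 77) = √((6 + 2112/7189) + 77) = √(45246/7189 + 77) = √(598799/7189) = √4304766011/7189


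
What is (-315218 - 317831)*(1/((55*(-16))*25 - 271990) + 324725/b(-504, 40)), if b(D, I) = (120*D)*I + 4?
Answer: 30218062869796677/355609716020 ≈ 84975.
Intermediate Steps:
b(D, I) = 4 + 120*D*I (b(D, I) = 120*D*I + 4 = 4 + 120*D*I)
(-315218 - 317831)*(1/((55*(-16))*25 - 271990) + 324725/b(-504, 40)) = (-315218 - 317831)*(1/((55*(-16))*25 - 271990) + 324725/(4 + 120*(-504)*40)) = -633049*(1/(-880*25 - 271990) + 324725/(4 - 2419200)) = -633049*(1/(-22000 - 271990) + 324725/(-2419196)) = -633049*(1/(-293990) + 324725*(-1/2419196)) = -633049*(-1/293990 - 324725/2419196) = -633049*(-47734160973/355609716020) = 30218062869796677/355609716020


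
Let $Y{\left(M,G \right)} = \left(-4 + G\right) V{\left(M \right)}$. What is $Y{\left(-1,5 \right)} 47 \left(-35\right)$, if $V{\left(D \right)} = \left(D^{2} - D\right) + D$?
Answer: $-1645$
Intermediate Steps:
$V{\left(D \right)} = D^{2}$
$Y{\left(M,G \right)} = M^{2} \left(-4 + G\right)$ ($Y{\left(M,G \right)} = \left(-4 + G\right) M^{2} = M^{2} \left(-4 + G\right)$)
$Y{\left(-1,5 \right)} 47 \left(-35\right) = \left(-1\right)^{2} \left(-4 + 5\right) 47 \left(-35\right) = 1 \cdot 1 \cdot 47 \left(-35\right) = 1 \cdot 47 \left(-35\right) = 47 \left(-35\right) = -1645$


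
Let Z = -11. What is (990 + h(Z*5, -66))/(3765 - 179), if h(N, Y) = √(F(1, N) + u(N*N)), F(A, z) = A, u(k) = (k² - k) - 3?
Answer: 45/163 + √9147598/3586 ≈ 1.1195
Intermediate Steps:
u(k) = -3 + k² - k
h(N, Y) = √(-2 + N⁴ - N²) (h(N, Y) = √(1 + (-3 + (N*N)² - N*N)) = √(1 + (-3 + (N²)² - N²)) = √(1 + (-3 + N⁴ - N²)) = √(-2 + N⁴ - N²))
(990 + h(Z*5, -66))/(3765 - 179) = (990 + √(-2 + (-11*5)⁴ - (-11*5)²))/(3765 - 179) = (990 + √(-2 + (-55)⁴ - 1*(-55)²))/3586 = (990 + √(-2 + 9150625 - 1*3025))*(1/3586) = (990 + √(-2 + 9150625 - 3025))*(1/3586) = (990 + √9147598)*(1/3586) = 45/163 + √9147598/3586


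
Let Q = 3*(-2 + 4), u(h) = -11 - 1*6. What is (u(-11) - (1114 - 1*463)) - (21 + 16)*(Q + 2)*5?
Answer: -2148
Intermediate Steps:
u(h) = -17 (u(h) = -11 - 6 = -17)
Q = 6 (Q = 3*2 = 6)
(u(-11) - (1114 - 1*463)) - (21 + 16)*(Q + 2)*5 = (-17 - (1114 - 1*463)) - (21 + 16)*(6 + 2)*5 = (-17 - (1114 - 463)) - 37*8*5 = (-17 - 1*651) - 37*40 = (-17 - 651) - 1*1480 = -668 - 1480 = -2148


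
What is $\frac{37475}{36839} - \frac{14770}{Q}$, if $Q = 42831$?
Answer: $\frac{1060979695}{1577851209} \approx 0.67242$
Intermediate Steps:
$\frac{37475}{36839} - \frac{14770}{Q} = \frac{37475}{36839} - \frac{14770}{42831} = \frac{1060979695}{1577851209}$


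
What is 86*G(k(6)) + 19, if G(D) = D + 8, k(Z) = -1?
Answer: 621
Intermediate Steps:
G(D) = 8 + D
86*G(k(6)) + 19 = 86*(8 - 1) + 19 = 86*7 + 19 = 602 + 19 = 621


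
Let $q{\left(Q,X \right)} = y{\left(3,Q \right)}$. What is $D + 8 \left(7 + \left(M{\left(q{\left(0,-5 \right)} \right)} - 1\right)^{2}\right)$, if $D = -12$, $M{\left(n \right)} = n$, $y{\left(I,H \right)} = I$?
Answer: $76$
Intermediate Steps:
$q{\left(Q,X \right)} = 3$
$D + 8 \left(7 + \left(M{\left(q{\left(0,-5 \right)} \right)} - 1\right)^{2}\right) = -12 + 8 \left(7 + \left(3 - 1\right)^{2}\right) = -12 + 8 \left(7 + 2^{2}\right) = -12 + 8 \left(7 + 4\right) = -12 + 8 \cdot 11 = -12 + 88 = 76$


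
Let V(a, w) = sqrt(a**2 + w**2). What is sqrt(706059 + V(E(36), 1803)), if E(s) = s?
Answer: sqrt(706059 + 3*sqrt(361345)) ≈ 841.35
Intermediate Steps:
sqrt(706059 + V(E(36), 1803)) = sqrt(706059 + sqrt(36**2 + 1803**2)) = sqrt(706059 + sqrt(1296 + 3250809)) = sqrt(706059 + sqrt(3252105)) = sqrt(706059 + 3*sqrt(361345))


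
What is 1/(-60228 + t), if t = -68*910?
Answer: -1/122108 ≈ -8.1895e-6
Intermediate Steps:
t = -61880
1/(-60228 + t) = 1/(-60228 - 61880) = 1/(-122108) = -1/122108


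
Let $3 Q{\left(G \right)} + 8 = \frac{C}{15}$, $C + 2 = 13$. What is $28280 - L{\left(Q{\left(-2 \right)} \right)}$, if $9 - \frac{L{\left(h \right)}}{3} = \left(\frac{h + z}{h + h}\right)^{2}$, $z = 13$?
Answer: $\frac{335843825}{11881} \approx 28267.0$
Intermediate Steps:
$C = 11$ ($C = -2 + 13 = 11$)
$Q{\left(G \right)} = - \frac{109}{45}$ ($Q{\left(G \right)} = - \frac{8}{3} + \frac{11 \cdot \frac{1}{15}}{3} = - \frac{8}{3} + \frac{1}{3} \cdot \frac{11}{15} = - \frac{8}{3} + \frac{11}{45} = - \frac{109}{45}$)
$L{\left(h \right)} = 27 - \frac{3 \left(13 + h\right)^{2}}{4 h^{2}}$ ($L{\left(h \right)} = 27 - 3 \left(\frac{h + 13}{h + h}\right)^{2} = 27 - 3 \left(\frac{13 + h}{2 h}\right)^{2} = 27 - 3 \frac{\left(13 + h\right)^{2}}{4 h^{2}} = 27 - \frac{3 \left(13 + h\right)^{2}}{4 h^{2}}$)
$28280 - L{\left(Q{\left(-2 \right)} \right)} = 28280 - \frac{3 \left(-169 - - \frac{2834}{45} + 35 \left(- \frac{109}{45}\right)^{2}\right)}{4 \cdot \frac{11881}{2025}} = 28280 - \frac{3}{4} \cdot \frac{2025}{11881} \left(-169 + \frac{2834}{45} + 35 \cdot \frac{11881}{2025}\right) = 28280 - \frac{3}{4} \cdot \frac{2025}{11881} \left(-169 + \frac{2834}{45} + \frac{83167}{405}\right) = 28280 - \frac{3}{4} \cdot \frac{2025}{11881} \cdot \frac{40228}{405} = 28280 - \frac{150855}{11881} = \frac{335843825}{11881}$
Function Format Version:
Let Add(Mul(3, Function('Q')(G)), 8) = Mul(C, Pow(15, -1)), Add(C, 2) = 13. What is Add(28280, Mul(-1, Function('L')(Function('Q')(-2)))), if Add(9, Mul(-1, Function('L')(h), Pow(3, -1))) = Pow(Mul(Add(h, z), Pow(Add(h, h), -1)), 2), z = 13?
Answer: Rational(335843825, 11881) ≈ 28267.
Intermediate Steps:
C = 11 (C = Add(-2, 13) = 11)
Function('Q')(G) = Rational(-109, 45) (Function('Q')(G) = Add(Rational(-8, 3), Mul(Rational(1, 3), Mul(11, Pow(15, -1)))) = Add(Rational(-8, 3), Mul(Rational(1, 3), Mul(11, Rational(1, 15)))) = Add(Rational(-8, 3), Mul(Rational(1, 3), Rational(11, 15))) = Add(Rational(-8, 3), Rational(11, 45)) = Rational(-109, 45))
Function('L')(h) = Add(27, Mul(Rational(-3, 4), Pow(h, -2), Pow(Add(13, h), 2))) (Function('L')(h) = Add(27, Mul(-3, Pow(Mul(Add(h, 13), Pow(Add(h, h), -1)), 2))) = Add(27, Mul(-3, Pow(Mul(Add(13, h), Pow(Mul(2, h), -1)), 2))) = Add(27, Mul(-3, Pow(Mul(Add(13, h), Mul(Rational(1, 2), Pow(h, -1))), 2))) = Add(27, Mul(-3, Pow(Mul(Rational(1, 2), Pow(h, -1), Add(13, h)), 2))) = Add(27, Mul(-3, Mul(Rational(1, 4), Pow(h, -2), Pow(Add(13, h), 2)))) = Add(27, Mul(Rational(-3, 4), Pow(h, -2), Pow(Add(13, h), 2))))
Add(28280, Mul(-1, Function('L')(Function('Q')(-2)))) = Add(28280, Mul(-1, Mul(Rational(3, 4), Pow(Rational(-109, 45), -2), Add(-169, Mul(-26, Rational(-109, 45)), Mul(35, Pow(Rational(-109, 45), 2)))))) = Add(28280, Mul(-1, Mul(Rational(3, 4), Rational(2025, 11881), Add(-169, Rational(2834, 45), Mul(35, Rational(11881, 2025)))))) = Add(28280, Mul(-1, Mul(Rational(3, 4), Rational(2025, 11881), Add(-169, Rational(2834, 45), Rational(83167, 405))))) = Add(28280, Mul(-1, Mul(Rational(3, 4), Rational(2025, 11881), Rational(40228, 405)))) = Add(28280, Mul(-1, Rational(150855, 11881))) = Add(28280, Rational(-150855, 11881)) = Rational(335843825, 11881)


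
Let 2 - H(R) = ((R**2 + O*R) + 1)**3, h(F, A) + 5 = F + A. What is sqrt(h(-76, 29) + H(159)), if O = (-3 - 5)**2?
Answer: 7*I*sqrt(909801454938) ≈ 6.6768e+6*I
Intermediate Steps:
O = 64 (O = (-8)**2 = 64)
h(F, A) = -5 + A + F (h(F, A) = -5 + (F + A) = -5 + (A + F) = -5 + A + F)
H(R) = 2 - (1 + R**2 + 64*R)**3 (H(R) = 2 - ((R**2 + 64*R) + 1)**3 = 2 - (1 + R**2 + 64*R)**3)
sqrt(h(-76, 29) + H(159)) = sqrt((-5 + 29 - 76) + (2 - (1 + 159**2 + 64*159)**3)) = sqrt(-52 + (2 - (1 + 25281 + 10176)**3)) = sqrt(-52 + (2 - 1*35458**3)) = sqrt(-52 + (2 - 1*44580271291912)) = sqrt(-52 + (2 - 44580271291912)) = sqrt(-52 - 44580271291910) = sqrt(-44580271291962) = 7*I*sqrt(909801454938)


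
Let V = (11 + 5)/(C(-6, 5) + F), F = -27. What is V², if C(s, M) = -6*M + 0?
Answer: 256/3249 ≈ 0.078794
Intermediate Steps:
C(s, M) = -6*M
V = -16/57 (V = (11 + 5)/(-6*5 - 27) = 16/(-30 - 27) = 16/(-57) = 16*(-1/57) = -16/57 ≈ -0.28070)
V² = (-16/57)² = 256/3249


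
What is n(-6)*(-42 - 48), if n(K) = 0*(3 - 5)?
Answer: 0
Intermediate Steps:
n(K) = 0 (n(K) = 0*(-2) = 0)
n(-6)*(-42 - 48) = 0*(-42 - 48) = 0*(-90) = 0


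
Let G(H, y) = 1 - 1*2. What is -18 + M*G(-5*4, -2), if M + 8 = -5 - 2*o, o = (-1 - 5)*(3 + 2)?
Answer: -65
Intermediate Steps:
o = -30 (o = -6*5 = -30)
G(H, y) = -1 (G(H, y) = 1 - 2 = -1)
M = 47 (M = -8 + (-5 - 2*(-30)) = -8 + (-5 + 60) = -8 + 55 = 47)
-18 + M*G(-5*4, -2) = -18 + 47*(-1) = -18 - 47 = -65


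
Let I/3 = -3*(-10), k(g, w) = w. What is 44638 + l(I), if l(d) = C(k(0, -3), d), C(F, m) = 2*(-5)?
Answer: 44628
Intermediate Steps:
I = 90 (I = 3*(-3*(-10)) = 3*30 = 90)
C(F, m) = -10
l(d) = -10
44638 + l(I) = 44638 - 10 = 44628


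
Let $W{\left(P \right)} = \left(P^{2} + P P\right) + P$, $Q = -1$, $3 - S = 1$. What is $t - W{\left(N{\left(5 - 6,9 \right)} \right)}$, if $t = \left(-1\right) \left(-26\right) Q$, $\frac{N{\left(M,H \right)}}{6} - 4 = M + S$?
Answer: $-1856$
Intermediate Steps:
$S = 2$ ($S = 3 - 1 = 2$)
$N{\left(M,H \right)} = 36 + 6 M$ ($N{\left(M,H \right)} = 24 + 6 \left(M + 2\right) = 24 + 6 \left(2 + M\right) = 24 + \left(12 + 6 M\right) = 36 + 6 M$)
$W{\left(P \right)} = P + 2 P^{2}$ ($W{\left(P \right)} = \left(P^{2} + P^{2}\right) + P = 2 P^{2} + P = P + 2 P^{2}$)
$t = -26$ ($t = \left(-1\right) \left(-26\right) \left(-1\right) = 26 \left(-1\right) = -26$)
$t - W{\left(N{\left(5 - 6,9 \right)} \right)} = -26 - \left(36 + 6 \left(5 - 6\right)\right) \left(1 + 2 \left(36 + 6 \left(5 - 6\right)\right)\right) = -26 - \left(36 + 6 \left(-1\right)\right) \left(1 + 2 \left(36 + 6 \left(-1\right)\right)\right) = -26 - \left(36 - 6\right) \left(1 + 2 \left(36 - 6\right)\right) = -26 - 30 \left(1 + 2 \cdot 30\right) = -26 - 30 \left(1 + 60\right) = -26 - 30 \cdot 61 = -26 - 1830 = -1856$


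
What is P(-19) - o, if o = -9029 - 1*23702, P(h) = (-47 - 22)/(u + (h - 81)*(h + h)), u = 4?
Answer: 41502885/1268 ≈ 32731.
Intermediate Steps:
P(h) = -69/(4 + 2*h*(-81 + h)) (P(h) = (-47 - 22)/(4 + (h - 81)*(h + h)) = -69/(4 + (-81 + h)*(2*h)) = -69/(4 + 2*h*(-81 + h)))
o = -32731 (o = -9029 - 23702 = -32731)
P(-19) - o = -69/(4 - 162*(-19) + 2*(-19)²) - 1*(-32731) = -69/(4 + 3078 + 2*361) + 32731 = -69/(4 + 3078 + 722) + 32731 = -69/3804 + 32731 = -69*1/3804 + 32731 = -23/1268 + 32731 = 41502885/1268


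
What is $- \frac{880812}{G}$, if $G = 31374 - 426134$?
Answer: $\frac{220203}{98690} \approx 2.2313$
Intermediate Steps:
$G = -394760$
$- \frac{880812}{G} = - \frac{880812}{-394760} = \left(-880812\right) \left(- \frac{1}{394760}\right) = \frac{220203}{98690}$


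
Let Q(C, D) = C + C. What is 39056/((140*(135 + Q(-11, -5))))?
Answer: 9764/3955 ≈ 2.4688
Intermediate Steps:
Q(C, D) = 2*C
39056/((140*(135 + Q(-11, -5)))) = 39056/((140*(135 + 2*(-11)))) = 39056/((140*(135 - 22))) = 39056/((140*113)) = 39056/15820 = 39056*(1/15820) = 9764/3955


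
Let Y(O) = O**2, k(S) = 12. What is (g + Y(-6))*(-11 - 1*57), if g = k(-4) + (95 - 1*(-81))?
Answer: -15232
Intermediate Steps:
g = 188 (g = 12 + (95 - 1*(-81)) = 12 + (95 + 81) = 12 + 176 = 188)
(g + Y(-6))*(-11 - 1*57) = (188 + (-6)**2)*(-11 - 1*57) = (188 + 36)*(-11 - 57) = 224*(-68) = -15232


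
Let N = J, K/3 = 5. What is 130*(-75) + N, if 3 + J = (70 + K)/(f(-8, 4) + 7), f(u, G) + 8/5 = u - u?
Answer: -262906/27 ≈ -9737.3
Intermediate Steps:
K = 15 (K = 3*5 = 15)
f(u, G) = -8/5 (f(u, G) = -8/5 + (u - u) = -8/5 + 0 = -8/5)
J = 344/27 (J = -3 + (70 + 15)/(-8/5 + 7) = -3 + 85/(27/5) = -3 + 85*(5/27) = -3 + 425/27 = 344/27 ≈ 12.741)
N = 344/27 ≈ 12.741
130*(-75) + N = 130*(-75) + 344/27 = -9750 + 344/27 = -262906/27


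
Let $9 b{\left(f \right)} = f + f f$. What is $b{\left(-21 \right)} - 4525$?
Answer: $- \frac{13435}{3} \approx -4478.3$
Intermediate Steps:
$b{\left(f \right)} = \frac{f}{9} + \frac{f^{2}}{9}$ ($b{\left(f \right)} = \frac{f + f f}{9} = \frac{f + f^{2}}{9} = \frac{f}{9} + \frac{f^{2}}{9}$)
$b{\left(-21 \right)} - 4525 = \frac{1}{9} \left(-21\right) \left(1 - 21\right) - 4525 = \frac{1}{9} \left(-21\right) \left(-20\right) - 4525 = \frac{140}{3} - 4525 = - \frac{13435}{3}$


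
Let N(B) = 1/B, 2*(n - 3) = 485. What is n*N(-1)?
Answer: -491/2 ≈ -245.50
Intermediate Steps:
n = 491/2 (n = 3 + (1/2)*485 = 3 + 485/2 = 491/2 ≈ 245.50)
n*N(-1) = (491/2)/(-1) = (491/2)*(-1) = -491/2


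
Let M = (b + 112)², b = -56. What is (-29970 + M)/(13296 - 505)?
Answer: -26834/12791 ≈ -2.0979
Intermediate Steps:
M = 3136 (M = (-56 + 112)² = 56² = 3136)
(-29970 + M)/(13296 - 505) = (-29970 + 3136)/(13296 - 505) = -26834/12791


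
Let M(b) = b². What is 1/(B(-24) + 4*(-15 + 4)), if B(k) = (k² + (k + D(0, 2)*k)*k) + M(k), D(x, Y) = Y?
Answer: 1/2836 ≈ 0.00035261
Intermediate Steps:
B(k) = 5*k² (B(k) = (k² + (k + 2*k)*k) + k² = (k² + (3*k)*k) + k² = (k² + 3*k²) + k² = 4*k² + k² = 5*k²)
1/(B(-24) + 4*(-15 + 4)) = 1/(5*(-24)² + 4*(-15 + 4)) = 1/(5*576 + 4*(-11)) = 1/(2880 - 44) = 1/2836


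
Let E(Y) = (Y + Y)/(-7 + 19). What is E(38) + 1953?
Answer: 5878/3 ≈ 1959.3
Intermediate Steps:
E(Y) = Y/6 (E(Y) = (2*Y)/12 = (2*Y)*(1/12) = Y/6)
E(38) + 1953 = (⅙)*38 + 1953 = 19/3 + 1953 = 5878/3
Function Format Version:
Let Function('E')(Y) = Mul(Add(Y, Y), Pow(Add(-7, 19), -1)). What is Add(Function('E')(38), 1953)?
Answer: Rational(5878, 3) ≈ 1959.3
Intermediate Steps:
Function('E')(Y) = Mul(Rational(1, 6), Y) (Function('E')(Y) = Mul(Mul(2, Y), Pow(12, -1)) = Mul(Mul(2, Y), Rational(1, 12)) = Mul(Rational(1, 6), Y))
Add(Function('E')(38), 1953) = Add(Mul(Rational(1, 6), 38), 1953) = Add(Rational(19, 3), 1953) = Rational(5878, 3)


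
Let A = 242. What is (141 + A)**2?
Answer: 146689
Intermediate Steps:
(141 + A)**2 = (141 + 242)**2 = 383**2 = 146689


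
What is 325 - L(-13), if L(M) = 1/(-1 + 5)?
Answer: 1299/4 ≈ 324.75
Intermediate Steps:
L(M) = ¼ (L(M) = 1/4 = ¼)
325 - L(-13) = 325 - 1*¼ = 325 - ¼ = 1299/4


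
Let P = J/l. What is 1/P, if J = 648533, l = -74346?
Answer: -74346/648533 ≈ -0.11464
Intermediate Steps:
P = -648533/74346 (P = 648533/(-74346) = 648533*(-1/74346) = -648533/74346 ≈ -8.7232)
1/P = 1/(-648533/74346) = -74346/648533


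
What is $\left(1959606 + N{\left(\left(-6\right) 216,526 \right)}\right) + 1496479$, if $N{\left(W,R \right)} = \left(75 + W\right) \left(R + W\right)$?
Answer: $4396255$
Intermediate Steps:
$\left(1959606 + N{\left(\left(-6\right) 216,526 \right)}\right) + 1496479 = \left(1959606 + \left(\left(\left(-6\right) 216\right)^{2} + 75 \cdot 526 + 75 \left(\left(-6\right) 216\right) + 526 \left(\left(-6\right) 216\right)\right)\right) + 1496479 = \left(1959606 + \left(\left(-1296\right)^{2} + 39450 + 75 \left(-1296\right) + 526 \left(-1296\right)\right)\right) + 1496479 = \left(1959606 + \left(1679616 + 39450 - 97200 - 681696\right)\right) + 1496479 = \left(1959606 + 940170\right) + 1496479 = 2899776 + 1496479 = 4396255$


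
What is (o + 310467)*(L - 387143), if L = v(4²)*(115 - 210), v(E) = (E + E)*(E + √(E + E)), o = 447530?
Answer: -330322206651 - 9217243520*√2 ≈ -3.4336e+11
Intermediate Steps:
v(E) = 2*E*(E + √2*√E) (v(E) = (2*E)*(E + √(2*E)) = (2*E)*(E + √2*√E) = 2*E*(E + √2*√E))
L = -48640 - 12160*√2 (L = (2*(4²)² + 2*√2*(4²)^(3/2))*(115 - 210) = (2*16² + 2*√2*16^(3/2))*(-95) = (2*256 + 2*√2*64)*(-95) = (512 + 128*√2)*(-95) = -48640 - 12160*√2 ≈ -65837.)
(o + 310467)*(L - 387143) = (447530 + 310467)*((-48640 - 12160*√2) - 387143) = 757997*(-435783 - 12160*√2) = -330322206651 - 9217243520*√2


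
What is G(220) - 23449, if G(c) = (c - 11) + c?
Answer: -23020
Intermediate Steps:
G(c) = -11 + 2*c (G(c) = (-11 + c) + c = -11 + 2*c)
G(220) - 23449 = (-11 + 2*220) - 23449 = (-11 + 440) - 23449 = 429 - 23449 = -23020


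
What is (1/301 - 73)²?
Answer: 482768784/90601 ≈ 5328.5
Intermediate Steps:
(1/301 - 73)² = (-21972/301)² = 482768784/90601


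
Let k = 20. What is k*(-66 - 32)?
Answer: -1960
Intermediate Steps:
k*(-66 - 32) = 20*(-66 - 32) = 20*(-98) = -1960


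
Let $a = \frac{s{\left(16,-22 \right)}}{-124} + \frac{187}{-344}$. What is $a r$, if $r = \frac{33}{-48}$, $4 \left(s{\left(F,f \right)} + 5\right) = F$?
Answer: $\frac{62821}{170624} \approx 0.36818$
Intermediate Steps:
$s{\left(F,f \right)} = -5 + \frac{F}{4}$
$a = - \frac{5711}{10664}$ ($a = \frac{-5 + \frac{1}{4} \cdot 16}{-124} + \frac{187}{-344} = \left(-5 + 4\right) \left(- \frac{1}{124}\right) + 187 \left(- \frac{1}{344}\right) = \left(-1\right) \left(- \frac{1}{124}\right) - \frac{187}{344} = \frac{1}{124} - \frac{187}{344} = - \frac{5711}{10664} \approx -0.53554$)
$r = - \frac{11}{16}$ ($r = 33 \left(- \frac{1}{48}\right) = - \frac{11}{16} \approx -0.6875$)
$a r = \left(- \frac{5711}{10664}\right) \left(- \frac{11}{16}\right) = \frac{62821}{170624}$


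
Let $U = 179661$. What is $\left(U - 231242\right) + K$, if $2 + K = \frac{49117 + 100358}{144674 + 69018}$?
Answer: $- \frac{11022724961}{213692} \approx -51582.0$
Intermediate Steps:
$K = - \frac{277909}{213692}$ ($K = -2 + \frac{49117 + 100358}{144674 + 69018} = -2 + \frac{149475}{213692} = - \frac{277909}{213692} \approx -1.3005$)
$\left(U - 231242\right) + K = \left(179661 - 231242\right) - \frac{277909}{213692} = -51581 - \frac{277909}{213692} = - \frac{11022724961}{213692}$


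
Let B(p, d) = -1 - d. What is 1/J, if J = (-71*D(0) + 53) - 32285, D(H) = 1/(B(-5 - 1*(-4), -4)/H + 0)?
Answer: -1/32232 ≈ -3.1025e-5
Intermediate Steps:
D(H) = H/3 (D(H) = 1/((-1 - 1*(-4))/H + 0) = 1/((-1 + 4)/H + 0) = 1/(3/H + 0) = 1/(3/H) = H/3)
J = -32232 (J = (-71*0/3 + 53) - 32285 = (-71*0 + 53) - 32285 = (0 + 53) - 32285 = 53 - 32285 = -32232)
1/J = 1/(-32232) = -1/32232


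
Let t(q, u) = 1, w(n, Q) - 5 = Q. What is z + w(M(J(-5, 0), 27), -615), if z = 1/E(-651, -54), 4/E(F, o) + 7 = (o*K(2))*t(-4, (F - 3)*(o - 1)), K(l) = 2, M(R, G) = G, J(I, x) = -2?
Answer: -2555/4 ≈ -638.75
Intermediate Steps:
w(n, Q) = 5 + Q
E(F, o) = 4/(-7 + 2*o) (E(F, o) = 4/(-7 + (o*2)*1) = 4/(-7 + (2*o)*1) = 4/(-7 + 2*o))
z = -115/4 (z = 1/(4/(-7 + 2*(-54))) = 1/(4/(-7 - 108)) = 1/(4/(-115)) = 1/(4*(-1/115)) = 1/(-4/115) = -115/4 ≈ -28.750)
z + w(M(J(-5, 0), 27), -615) = -115/4 + (5 - 615) = -115/4 - 610 = -2555/4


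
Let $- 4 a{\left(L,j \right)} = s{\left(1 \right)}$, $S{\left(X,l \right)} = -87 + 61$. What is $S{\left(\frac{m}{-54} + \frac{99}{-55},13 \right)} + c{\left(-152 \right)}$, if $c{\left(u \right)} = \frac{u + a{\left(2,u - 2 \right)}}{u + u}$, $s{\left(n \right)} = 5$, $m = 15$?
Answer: $- \frac{31003}{1216} \approx -25.496$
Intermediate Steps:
$S{\left(X,l \right)} = -26$
$a{\left(L,j \right)} = - \frac{5}{4}$ ($a{\left(L,j \right)} = \left(- \frac{1}{4}\right) 5 = - \frac{5}{4}$)
$c{\left(u \right)} = \frac{- \frac{5}{4} + u}{2 u}$ ($c{\left(u \right)} = \frac{u - \frac{5}{4}}{u + u} = \frac{- \frac{5}{4} + u}{2 u}$)
$S{\left(\frac{m}{-54} + \frac{99}{-55},13 \right)} + c{\left(-152 \right)} = -26 + \frac{-5 + 4 \left(-152\right)}{8 \left(-152\right)} = -26 + \frac{1}{8} \left(- \frac{1}{152}\right) \left(-5 - 608\right) = -26 + \frac{1}{8} \left(- \frac{1}{152}\right) \left(-613\right) = -26 + \frac{613}{1216} = - \frac{31003}{1216}$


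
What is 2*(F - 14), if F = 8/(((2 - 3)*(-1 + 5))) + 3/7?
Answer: -218/7 ≈ -31.143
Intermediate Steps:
F = -11/7 (F = 8/((-1*4)) + 3*(⅐) = 8/(-4) + 3/7 = 8*(-¼) + 3/7 = -2 + 3/7 = -11/7 ≈ -1.5714)
2*(F - 14) = 2*(-11/7 - 14) = 2*(-109/7) = -218/7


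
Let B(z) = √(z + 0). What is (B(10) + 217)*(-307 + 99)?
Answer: -45136 - 208*√10 ≈ -45794.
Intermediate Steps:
B(z) = √z
(B(10) + 217)*(-307 + 99) = (√10 + 217)*(-307 + 99) = (217 + √10)*(-208) = -45136 - 208*√10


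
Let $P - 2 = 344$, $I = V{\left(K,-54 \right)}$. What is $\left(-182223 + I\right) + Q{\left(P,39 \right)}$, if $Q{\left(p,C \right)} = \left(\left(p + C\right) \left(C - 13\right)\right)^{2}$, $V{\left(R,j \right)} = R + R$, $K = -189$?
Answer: $100017499$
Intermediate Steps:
$V{\left(R,j \right)} = 2 R$
$I = -378$ ($I = 2 \left(-189\right) = -378$)
$P = 346$ ($P = 2 + 344 = 346$)
$Q{\left(p,C \right)} = \left(-13 + C\right)^{2} \left(C + p\right)^{2}$ ($Q{\left(p,C \right)} = \left(\left(C + p\right) \left(-13 + C\right)\right)^{2} = \left(\left(-13 + C\right) \left(C + p\right)\right)^{2} = \left(-13 + C\right)^{2} \left(C + p\right)^{2}$)
$\left(-182223 + I\right) + Q{\left(P,39 \right)} = \left(-182223 - 378\right) + \left(-13 + 39\right)^{2} \left(39 + 346\right)^{2} = -182601 + 26^{2} \cdot 385^{2} = -182601 + 676 \cdot 148225 = -182601 + 100200100 = 100017499$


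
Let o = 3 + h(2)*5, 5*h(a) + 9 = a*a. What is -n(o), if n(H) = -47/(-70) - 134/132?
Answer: 397/1155 ≈ 0.34372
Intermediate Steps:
h(a) = -9/5 + a²/5 (h(a) = -9/5 + (a*a)/5 = -9/5 + a²/5)
o = -2 (o = 3 + (-9/5 + (⅕)*2²)*5 = 3 + (-9/5 + (⅕)*4)*5 = 3 + (-9/5 + ⅘)*5 = 3 - 1*5 = 3 - 5 = -2)
n(H) = -397/1155 (n(H) = -47*(-1/70) - 134*1/132 = 47/70 - 67/66 = -397/1155)
-n(o) = -1*(-397/1155) = 397/1155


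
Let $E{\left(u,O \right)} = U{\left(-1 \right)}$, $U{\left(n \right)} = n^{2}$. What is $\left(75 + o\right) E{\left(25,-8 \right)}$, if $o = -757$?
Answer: $-682$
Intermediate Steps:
$E{\left(u,O \right)} = 1$ ($E{\left(u,O \right)} = \left(-1\right)^{2} = 1$)
$\left(75 + o\right) E{\left(25,-8 \right)} = \left(75 - 757\right) 1 = \left(-682\right) 1 = -682$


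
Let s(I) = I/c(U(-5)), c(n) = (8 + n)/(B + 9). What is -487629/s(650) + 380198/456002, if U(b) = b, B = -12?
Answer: 111303463979/148200650 ≈ 751.03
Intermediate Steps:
c(n) = -8/3 - n/3 (c(n) = (8 + n)/(-12 + 9) = (8 + n)/(-3) = (8 + n)*(-⅓) = -8/3 - n/3)
s(I) = -I (s(I) = I/(-8/3 - ⅓*(-5)) = I/(-8/3 + 5/3) = I/(-1) = I*(-1) = -I)
-487629/s(650) + 380198/456002 = -487629/((-1*650)) + 380198/456002 = -487629/(-650) + 380198*(1/456002) = -487629*(-1/650) + 190099/228001 = 487629/650 + 190099/228001 = 111303463979/148200650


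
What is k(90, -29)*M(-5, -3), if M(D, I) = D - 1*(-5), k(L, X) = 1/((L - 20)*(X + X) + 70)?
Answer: 0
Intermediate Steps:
k(L, X) = 1/(70 + 2*X*(-20 + L)) (k(L, X) = 1/((-20 + L)*(2*X) + 70) = 1/(2*X*(-20 + L) + 70) = 1/(70 + 2*X*(-20 + L)))
M(D, I) = 5 + D (M(D, I) = D + 5 = 5 + D)
k(90, -29)*M(-5, -3) = (1/(2*(35 - 20*(-29) + 90*(-29))))*(5 - 5) = (1/(2*(35 + 580 - 2610)))*0 = ((1/2)/(-1995))*0 = ((1/2)*(-1/1995))*0 = -1/3990*0 = 0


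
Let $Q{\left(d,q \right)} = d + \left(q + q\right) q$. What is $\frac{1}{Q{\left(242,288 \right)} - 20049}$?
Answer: $\frac{1}{146081} \approx 6.8455 \cdot 10^{-6}$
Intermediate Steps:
$Q{\left(d,q \right)} = d + 2 q^{2}$ ($Q{\left(d,q \right)} = d + 2 q q = d + 2 q^{2}$)
$\frac{1}{Q{\left(242,288 \right)} - 20049} = \frac{1}{\left(242 + 2 \cdot 288^{2}\right) - 20049} = \frac{1}{\left(242 + 2 \cdot 82944\right) - 20049} = \frac{1}{\left(242 + 165888\right) - 20049} = \frac{1}{166130 - 20049} = \frac{1}{146081}$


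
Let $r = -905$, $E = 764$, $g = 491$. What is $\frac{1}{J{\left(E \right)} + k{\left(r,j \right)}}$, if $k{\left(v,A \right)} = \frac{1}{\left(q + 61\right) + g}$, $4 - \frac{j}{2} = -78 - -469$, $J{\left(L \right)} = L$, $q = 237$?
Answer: $\frac{789}{602797} \approx 0.0013089$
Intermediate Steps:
$j = -774$ ($j = 8 - 2 \left(-78 - -469\right) = 8 - 2 \left(-78 + 469\right) = 8 - 782 = -774$)
$k{\left(v,A \right)} = \frac{1}{789}$ ($k{\left(v,A \right)} = \frac{1}{\left(237 + 61\right) + 491} = \frac{1}{298 + 491} = \frac{1}{789}$)
$\frac{1}{J{\left(E \right)} + k{\left(r,j \right)}} = \frac{1}{764 + \frac{1}{789}} = \frac{1}{\frac{602797}{789}} = \frac{789}{602797}$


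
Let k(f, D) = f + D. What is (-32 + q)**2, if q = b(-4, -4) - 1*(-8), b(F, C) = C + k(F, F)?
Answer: 1296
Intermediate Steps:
k(f, D) = D + f
b(F, C) = C + 2*F (b(F, C) = C + (F + F) = C + 2*F)
q = -4 (q = (-4 + 2*(-4)) - 1*(-8) = (-4 - 8) + 8 = -12 + 8 = -4)
(-32 + q)**2 = (-32 - 4)**2 = (-36)**2 = 1296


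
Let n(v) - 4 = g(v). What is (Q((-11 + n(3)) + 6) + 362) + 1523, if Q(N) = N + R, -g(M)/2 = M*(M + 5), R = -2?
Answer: 1834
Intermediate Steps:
g(M) = -2*M*(5 + M) (g(M) = -2*M*(M + 5) = -2*M*(5 + M))
n(v) = 4 - 2*v*(5 + v)
Q(N) = -2 + N (Q(N) = N - 2 = -2 + N)
(Q((-11 + n(3)) + 6) + 362) + 1523 = ((-2 + ((-11 + (4 - 2*3*(5 + 3))) + 6)) + 362) + 1523 = ((-2 + ((-11 + (4 - 2*3*8)) + 6)) + 362) + 1523 = ((-2 + ((-11 + (4 - 48)) + 6)) + 362) + 1523 = ((-2 + ((-11 - 44) + 6)) + 362) + 1523 = ((-2 + (-55 + 6)) + 362) + 1523 = ((-2 - 49) + 362) + 1523 = (-51 + 362) + 1523 = 311 + 1523 = 1834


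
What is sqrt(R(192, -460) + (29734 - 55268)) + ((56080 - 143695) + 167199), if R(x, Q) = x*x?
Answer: 79584 + sqrt(11330) ≈ 79691.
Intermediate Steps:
R(x, Q) = x**2
sqrt(R(192, -460) + (29734 - 55268)) + ((56080 - 143695) + 167199) = sqrt(192**2 + (29734 - 55268)) + ((56080 - 143695) + 167199) = sqrt(36864 - 25534) + (-87615 + 167199) = sqrt(11330) + 79584 = 79584 + sqrt(11330)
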